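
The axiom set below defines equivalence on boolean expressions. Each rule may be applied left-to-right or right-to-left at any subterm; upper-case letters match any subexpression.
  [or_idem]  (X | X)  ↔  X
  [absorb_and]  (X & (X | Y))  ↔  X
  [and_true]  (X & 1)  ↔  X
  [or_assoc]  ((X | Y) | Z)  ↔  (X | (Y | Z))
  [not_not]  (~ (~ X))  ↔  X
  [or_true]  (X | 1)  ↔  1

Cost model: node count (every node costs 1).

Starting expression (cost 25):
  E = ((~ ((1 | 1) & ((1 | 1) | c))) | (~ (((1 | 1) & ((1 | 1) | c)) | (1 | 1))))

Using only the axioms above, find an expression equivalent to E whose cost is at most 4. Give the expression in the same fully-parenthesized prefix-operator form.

1. [absorb_and →] ((1 | 1) & ((1 | 1) | c))  →  (1 | 1);  E = ((~ ((1 | 1) & ((1 | 1) | c))) | (~ ((1 | 1) | (1 | 1))))
2. [absorb_and →] ((1 | 1) & ((1 | 1) | c))  →  (1 | 1);  E = ((~ (1 | 1)) | (~ ((1 | 1) | (1 | 1))))
3. [or_idem →] ((1 | 1) | (1 | 1))  →  (1 | 1);  E = ((~ (1 | 1)) | (~ (1 | 1)))
4. [or_idem →] ((~ (1 | 1)) | (~ (1 | 1)))  →  (~ (1 | 1));  cost 4 ≤ 4, done

(~ (1 | 1))   [cost 4]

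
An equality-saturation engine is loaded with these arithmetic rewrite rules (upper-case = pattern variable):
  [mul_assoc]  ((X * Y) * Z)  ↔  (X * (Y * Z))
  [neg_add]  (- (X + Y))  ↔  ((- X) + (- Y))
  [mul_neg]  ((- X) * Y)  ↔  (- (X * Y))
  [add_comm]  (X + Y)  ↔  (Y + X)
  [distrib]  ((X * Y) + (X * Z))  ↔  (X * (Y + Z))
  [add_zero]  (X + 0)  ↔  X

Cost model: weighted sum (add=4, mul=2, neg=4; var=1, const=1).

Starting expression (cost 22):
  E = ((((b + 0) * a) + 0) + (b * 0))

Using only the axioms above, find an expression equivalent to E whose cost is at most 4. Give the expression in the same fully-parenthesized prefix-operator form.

(b * a)   [cost 4]

(1) (b + 0)  =[add_zero →]=  b    ⊢ (((b * a) + 0) + (b * 0))
(2) ((b * a) + 0)  =[add_zero →]=  (b * a)    ⊢ ((b * a) + (b * 0))
(3) ((b * a) + (b * 0))  =[distrib →]=  (b * (a + 0))
(4) (a + 0)  =[add_zero →]=  a    ⊢ cost 4, within 4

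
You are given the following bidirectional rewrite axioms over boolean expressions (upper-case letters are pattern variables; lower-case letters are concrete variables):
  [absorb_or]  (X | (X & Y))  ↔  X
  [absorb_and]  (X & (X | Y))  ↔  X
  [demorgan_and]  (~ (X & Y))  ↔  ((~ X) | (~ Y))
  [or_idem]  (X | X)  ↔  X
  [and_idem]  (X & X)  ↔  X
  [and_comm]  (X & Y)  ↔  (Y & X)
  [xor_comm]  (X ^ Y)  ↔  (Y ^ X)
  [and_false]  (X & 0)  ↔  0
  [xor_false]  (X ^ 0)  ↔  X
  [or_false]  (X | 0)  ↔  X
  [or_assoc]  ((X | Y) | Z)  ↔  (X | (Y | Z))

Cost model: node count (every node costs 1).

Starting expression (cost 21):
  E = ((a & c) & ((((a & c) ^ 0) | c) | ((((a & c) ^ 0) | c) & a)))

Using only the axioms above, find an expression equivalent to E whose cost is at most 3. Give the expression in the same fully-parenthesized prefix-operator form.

step 1: absorb_or (→) rewrites ((((a & c) ^ 0) | c) | ((((a & c) ^ 0) | c) & a)) into (((a & c) ^ 0) | c), now ((a & c) & (((a & c) ^ 0) | c))
step 2: xor_false (→) rewrites ((a & c) ^ 0) into (a & c), now ((a & c) & ((a & c) | c))
step 3: absorb_and (→) rewrites ((a & c) & ((a & c) | c)) into (a & c), reaching cost 3 (bound 3)

(a & c)   [cost 3]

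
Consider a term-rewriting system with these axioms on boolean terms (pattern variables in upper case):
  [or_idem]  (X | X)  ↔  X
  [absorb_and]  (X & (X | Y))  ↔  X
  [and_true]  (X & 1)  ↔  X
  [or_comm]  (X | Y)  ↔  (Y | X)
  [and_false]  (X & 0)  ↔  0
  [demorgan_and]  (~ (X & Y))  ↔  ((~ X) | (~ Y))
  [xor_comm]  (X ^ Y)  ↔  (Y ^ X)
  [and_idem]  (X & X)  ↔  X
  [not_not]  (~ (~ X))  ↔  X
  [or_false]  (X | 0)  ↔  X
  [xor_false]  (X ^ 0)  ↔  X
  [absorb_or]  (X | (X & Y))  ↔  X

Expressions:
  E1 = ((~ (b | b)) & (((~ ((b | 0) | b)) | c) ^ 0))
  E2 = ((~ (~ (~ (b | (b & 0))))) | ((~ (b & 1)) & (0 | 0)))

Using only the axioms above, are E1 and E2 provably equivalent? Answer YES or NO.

YES

1. [xor_false →] (((~ ((b | 0) | b)) | c) ^ 0)  →  ((~ ((b | 0) | b)) | c);  E1 = ((~ (b | b)) & ((~ ((b | 0) | b)) | c))
2. [or_false →] (b | 0)  →  b;  E1 = ((~ (b | b)) & ((~ (b | b)) | c))
3. [absorb_and →] ((~ (b | b)) & ((~ (b | b)) | c))  →  (~ (b | b))
4. [or_idem →] (b | b)  →  b;  E1 = (~ b)
5. [absorb_or ←] (~ b)  →  ((~ b) | ((~ b) & 0))
6. [and_true ←] b  →  (b & 1);  E1 = ((~ b) | ((~ (b & 1)) & 0))
7. [or_false ←] 0  →  (0 | 0);  E1 = ((~ b) | ((~ (b & 1)) & (0 | 0)))
8. [not_not ←] b  →  (~ (~ b));  E1 = ((~ (~ (~ b))) | ((~ (b & 1)) & (0 | 0)))
9. [absorb_or ←] b  →  (b | (b & 0));  this is E2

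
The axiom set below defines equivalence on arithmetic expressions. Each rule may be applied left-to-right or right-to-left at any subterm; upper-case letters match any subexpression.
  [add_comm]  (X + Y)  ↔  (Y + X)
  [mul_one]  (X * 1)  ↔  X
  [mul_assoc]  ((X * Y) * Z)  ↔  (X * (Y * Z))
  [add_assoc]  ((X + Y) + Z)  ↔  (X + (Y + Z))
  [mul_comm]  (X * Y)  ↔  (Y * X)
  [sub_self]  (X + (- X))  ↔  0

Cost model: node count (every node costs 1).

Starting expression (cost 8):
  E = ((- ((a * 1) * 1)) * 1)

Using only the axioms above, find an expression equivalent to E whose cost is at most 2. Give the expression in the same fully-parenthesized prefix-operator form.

(- a)   [cost 2]

(1) ((a * 1) * 1)  =[mul_one →]=  (a * 1)    ⊢ ((- (a * 1)) * 1)
(2) (a * 1)  =[mul_one →]=  a    ⊢ ((- a) * 1)
(3) ((- a) * 1)  =[mul_one →]=  (- a)    ⊢ cost 2, within 2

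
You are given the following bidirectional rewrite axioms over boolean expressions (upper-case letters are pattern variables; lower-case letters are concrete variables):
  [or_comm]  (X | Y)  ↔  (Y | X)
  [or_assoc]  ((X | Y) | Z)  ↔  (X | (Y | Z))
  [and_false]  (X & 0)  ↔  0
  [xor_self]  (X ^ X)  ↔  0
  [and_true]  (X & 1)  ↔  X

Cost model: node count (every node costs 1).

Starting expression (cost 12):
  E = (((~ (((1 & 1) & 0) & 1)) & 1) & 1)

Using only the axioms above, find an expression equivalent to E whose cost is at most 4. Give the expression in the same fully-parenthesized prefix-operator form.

1. [and_true →] (((~ (((1 & 1) & 0) & 1)) & 1) & 1)  →  ((~ (((1 & 1) & 0) & 1)) & 1)
2. [and_true →] (((1 & 1) & 0) & 1)  →  ((1 & 1) & 0);  E = ((~ ((1 & 1) & 0)) & 1)
3. [and_true →] (1 & 1)  →  1;  E = ((~ (1 & 0)) & 1)
4. [and_true →] ((~ (1 & 0)) & 1)  →  (~ (1 & 0));  cost 4 ≤ 4, done

(~ (1 & 0))   [cost 4]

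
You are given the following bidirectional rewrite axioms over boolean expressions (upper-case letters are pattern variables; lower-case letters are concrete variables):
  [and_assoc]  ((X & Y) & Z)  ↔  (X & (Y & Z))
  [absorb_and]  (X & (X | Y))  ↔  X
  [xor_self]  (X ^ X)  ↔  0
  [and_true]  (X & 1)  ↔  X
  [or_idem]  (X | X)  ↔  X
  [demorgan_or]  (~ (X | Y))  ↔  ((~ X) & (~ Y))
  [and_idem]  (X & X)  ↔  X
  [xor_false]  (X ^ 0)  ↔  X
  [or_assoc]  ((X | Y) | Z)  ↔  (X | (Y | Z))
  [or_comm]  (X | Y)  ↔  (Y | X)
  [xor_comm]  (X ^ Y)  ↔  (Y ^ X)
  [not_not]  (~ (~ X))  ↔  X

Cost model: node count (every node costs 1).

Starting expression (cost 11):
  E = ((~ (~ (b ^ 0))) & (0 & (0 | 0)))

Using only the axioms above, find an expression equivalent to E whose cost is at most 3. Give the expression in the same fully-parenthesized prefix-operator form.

1. [xor_false →] (b ^ 0)  →  b;  E = ((~ (~ b)) & (0 & (0 | 0)))
2. [absorb_and →] (0 & (0 | 0))  →  0;  E = ((~ (~ b)) & 0)
3. [not_not →] (~ (~ b))  →  b;  cost 3 ≤ 3, done

(b & 0)   [cost 3]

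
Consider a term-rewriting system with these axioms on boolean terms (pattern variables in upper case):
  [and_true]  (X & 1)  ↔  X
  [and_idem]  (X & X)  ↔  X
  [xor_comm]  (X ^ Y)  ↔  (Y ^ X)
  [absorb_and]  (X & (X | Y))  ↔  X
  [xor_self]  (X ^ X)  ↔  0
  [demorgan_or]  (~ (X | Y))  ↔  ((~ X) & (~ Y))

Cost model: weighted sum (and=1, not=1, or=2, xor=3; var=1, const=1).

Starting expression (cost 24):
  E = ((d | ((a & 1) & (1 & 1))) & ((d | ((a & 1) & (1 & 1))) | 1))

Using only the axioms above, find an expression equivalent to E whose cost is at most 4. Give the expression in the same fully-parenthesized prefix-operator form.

(d | a)   [cost 4]

step 1: absorb_and (→) rewrites ((d | ((a & 1) & (1 & 1))) & ((d | ((a & 1) & (1 & 1))) | 1)) into (d | ((a & 1) & (1 & 1)))
step 2: and_true (→) rewrites (1 & 1) into 1, now (d | ((a & 1) & 1))
step 3: and_true (→) rewrites ((a & 1) & 1) into (a & 1), now (d | (a & 1))
step 4: and_true (→) rewrites (a & 1) into a, reaching cost 4 (bound 4)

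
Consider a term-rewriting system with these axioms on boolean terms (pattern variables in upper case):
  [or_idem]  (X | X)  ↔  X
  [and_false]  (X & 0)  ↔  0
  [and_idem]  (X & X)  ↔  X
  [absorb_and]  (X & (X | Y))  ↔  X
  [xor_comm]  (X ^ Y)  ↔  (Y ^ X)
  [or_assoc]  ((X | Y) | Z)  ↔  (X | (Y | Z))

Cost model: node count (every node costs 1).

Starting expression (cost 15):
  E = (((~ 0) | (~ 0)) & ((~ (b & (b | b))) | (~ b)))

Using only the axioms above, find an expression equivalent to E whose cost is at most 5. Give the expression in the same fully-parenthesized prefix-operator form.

((~ 0) & (~ b))   [cost 5]

(1) (b & (b | b))  =[absorb_and →]=  b    ⊢ (((~ 0) | (~ 0)) & ((~ b) | (~ b)))
(2) ((~ 0) | (~ 0))  =[or_idem →]=  (~ 0)    ⊢ ((~ 0) & ((~ b) | (~ b)))
(3) ((~ b) | (~ b))  =[or_idem →]=  (~ b)    ⊢ cost 5, within 5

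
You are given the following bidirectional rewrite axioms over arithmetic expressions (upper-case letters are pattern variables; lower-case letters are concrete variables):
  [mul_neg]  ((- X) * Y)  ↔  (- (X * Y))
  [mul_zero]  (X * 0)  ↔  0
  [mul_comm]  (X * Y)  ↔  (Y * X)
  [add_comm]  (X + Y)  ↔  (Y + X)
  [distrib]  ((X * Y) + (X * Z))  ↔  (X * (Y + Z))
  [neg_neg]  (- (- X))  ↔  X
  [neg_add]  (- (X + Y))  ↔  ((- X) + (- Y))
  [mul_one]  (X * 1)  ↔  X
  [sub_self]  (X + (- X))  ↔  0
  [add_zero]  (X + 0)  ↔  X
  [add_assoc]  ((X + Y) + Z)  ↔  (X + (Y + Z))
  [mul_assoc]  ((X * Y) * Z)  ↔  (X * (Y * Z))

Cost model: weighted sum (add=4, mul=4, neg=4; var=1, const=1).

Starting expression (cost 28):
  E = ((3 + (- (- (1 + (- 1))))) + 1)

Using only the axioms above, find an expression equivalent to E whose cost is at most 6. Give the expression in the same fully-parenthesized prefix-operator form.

(1) (- (- (1 + (- 1))))  =[neg_neg →]=  (1 + (- 1))    ⊢ ((3 + (1 + (- 1))) + 1)
(2) (1 + (- 1))  =[sub_self →]=  0    ⊢ ((3 + 0) + 1)
(3) (3 + 0)  =[add_zero →]=  3    ⊢ cost 6, within 6

(3 + 1)   [cost 6]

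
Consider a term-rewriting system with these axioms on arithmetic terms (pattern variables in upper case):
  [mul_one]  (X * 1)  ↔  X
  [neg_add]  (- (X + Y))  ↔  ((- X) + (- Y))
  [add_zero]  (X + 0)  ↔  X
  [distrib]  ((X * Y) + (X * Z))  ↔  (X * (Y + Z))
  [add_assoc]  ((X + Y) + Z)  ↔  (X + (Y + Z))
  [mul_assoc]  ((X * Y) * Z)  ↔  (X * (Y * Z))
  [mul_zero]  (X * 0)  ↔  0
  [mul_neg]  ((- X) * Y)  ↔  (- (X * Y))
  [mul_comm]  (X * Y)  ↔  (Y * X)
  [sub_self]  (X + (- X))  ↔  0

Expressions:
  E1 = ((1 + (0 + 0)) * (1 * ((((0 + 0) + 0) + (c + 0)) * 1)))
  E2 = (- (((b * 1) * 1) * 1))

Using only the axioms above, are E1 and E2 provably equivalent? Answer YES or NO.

NO

The axioms are sound identities: if E1 ↔* E2 then E1 and E2 evaluate identically under any assignment.
Under b=0, c=1: E1 evaluates to 1, E2 to 0. Distinct ⇒ no rewrite sequence connects them.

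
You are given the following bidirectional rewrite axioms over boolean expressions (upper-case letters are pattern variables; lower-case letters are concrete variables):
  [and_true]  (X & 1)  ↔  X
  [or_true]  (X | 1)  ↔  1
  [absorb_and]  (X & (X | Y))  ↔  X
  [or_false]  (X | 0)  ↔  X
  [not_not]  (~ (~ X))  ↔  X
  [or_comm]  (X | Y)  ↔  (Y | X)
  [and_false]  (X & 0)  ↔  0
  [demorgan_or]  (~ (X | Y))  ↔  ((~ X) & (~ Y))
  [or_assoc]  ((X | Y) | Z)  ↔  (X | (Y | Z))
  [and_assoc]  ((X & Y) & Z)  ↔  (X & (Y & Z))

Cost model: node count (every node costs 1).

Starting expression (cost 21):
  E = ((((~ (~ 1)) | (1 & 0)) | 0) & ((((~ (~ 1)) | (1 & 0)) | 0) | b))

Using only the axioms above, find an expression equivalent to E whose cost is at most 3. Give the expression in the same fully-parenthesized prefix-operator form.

1. [absorb_and →] ((((~ (~ 1)) | (1 & 0)) | 0) & ((((~ (~ 1)) | (1 & 0)) | 0) | b))  →  (((~ (~ 1)) | (1 & 0)) | 0)
2. [not_not →] (~ (~ 1))  →  1;  E = ((1 | (1 & 0)) | 0)
3. [and_false →] (1 & 0)  →  0;  E = ((1 | 0) | 0)
4. [or_false →] (1 | 0)  →  1;  cost 3 ≤ 3, done

(1 | 0)   [cost 3]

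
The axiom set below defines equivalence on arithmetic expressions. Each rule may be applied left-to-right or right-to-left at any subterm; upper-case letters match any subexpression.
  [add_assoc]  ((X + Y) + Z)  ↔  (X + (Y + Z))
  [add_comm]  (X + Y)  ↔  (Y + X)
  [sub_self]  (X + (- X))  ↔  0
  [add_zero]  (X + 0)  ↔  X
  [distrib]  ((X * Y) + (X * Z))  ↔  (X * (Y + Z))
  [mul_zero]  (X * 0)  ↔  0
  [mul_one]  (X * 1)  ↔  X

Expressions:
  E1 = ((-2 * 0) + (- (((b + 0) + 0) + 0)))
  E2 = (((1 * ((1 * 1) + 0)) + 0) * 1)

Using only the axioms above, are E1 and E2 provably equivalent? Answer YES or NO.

The axioms are sound identities: if E1 ↔* E2 then E1 and E2 evaluate identically under any assignment.
Under b=0: E1 evaluates to 0, E2 to 1. Distinct ⇒ no rewrite sequence connects them.

NO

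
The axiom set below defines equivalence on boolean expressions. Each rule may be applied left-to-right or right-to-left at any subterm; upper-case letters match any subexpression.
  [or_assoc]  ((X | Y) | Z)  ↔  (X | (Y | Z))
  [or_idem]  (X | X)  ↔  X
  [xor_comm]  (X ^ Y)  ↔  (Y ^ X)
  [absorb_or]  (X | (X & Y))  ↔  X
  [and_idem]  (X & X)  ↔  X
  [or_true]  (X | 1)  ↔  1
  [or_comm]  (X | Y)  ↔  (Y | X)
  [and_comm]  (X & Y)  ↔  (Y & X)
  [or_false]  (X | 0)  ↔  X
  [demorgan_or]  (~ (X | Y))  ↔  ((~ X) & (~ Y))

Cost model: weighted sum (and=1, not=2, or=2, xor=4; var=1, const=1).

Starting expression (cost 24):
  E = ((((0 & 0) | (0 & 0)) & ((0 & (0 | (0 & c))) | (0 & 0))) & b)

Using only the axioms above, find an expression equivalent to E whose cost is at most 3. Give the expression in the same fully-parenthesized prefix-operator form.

(0 & b)   [cost 3]

(1) (0 | (0 & c))  =[absorb_or →]=  0    ⊢ ((((0 & 0) | (0 & 0)) & ((0 & 0) | (0 & 0))) & b)
(2) (((0 & 0) | (0 & 0)) & ((0 & 0) | (0 & 0)))  =[and_idem →]=  ((0 & 0) | (0 & 0))    ⊢ (((0 & 0) | (0 & 0)) & b)
(3) ((0 & 0) | (0 & 0))  =[or_idem →]=  (0 & 0)    ⊢ ((0 & 0) & b)
(4) (0 & 0)  =[and_idem →]=  0    ⊢ cost 3, within 3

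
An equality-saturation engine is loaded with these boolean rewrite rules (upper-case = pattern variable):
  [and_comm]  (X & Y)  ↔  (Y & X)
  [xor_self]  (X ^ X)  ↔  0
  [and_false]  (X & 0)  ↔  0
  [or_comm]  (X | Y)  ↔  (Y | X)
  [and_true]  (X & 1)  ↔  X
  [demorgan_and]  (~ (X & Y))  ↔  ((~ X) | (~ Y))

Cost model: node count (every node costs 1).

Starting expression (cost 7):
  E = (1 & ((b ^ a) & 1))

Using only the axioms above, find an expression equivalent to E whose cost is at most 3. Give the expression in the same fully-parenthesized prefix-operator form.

(b ^ a)   [cost 3]

step 1: and_comm (→) rewrites (1 & ((b ^ a) & 1)) into (((b ^ a) & 1) & 1)
step 2: and_true (→) rewrites ((b ^ a) & 1) into (b ^ a), now ((b ^ a) & 1)
step 3: and_true (→) rewrites ((b ^ a) & 1) into (b ^ a), reaching cost 3 (bound 3)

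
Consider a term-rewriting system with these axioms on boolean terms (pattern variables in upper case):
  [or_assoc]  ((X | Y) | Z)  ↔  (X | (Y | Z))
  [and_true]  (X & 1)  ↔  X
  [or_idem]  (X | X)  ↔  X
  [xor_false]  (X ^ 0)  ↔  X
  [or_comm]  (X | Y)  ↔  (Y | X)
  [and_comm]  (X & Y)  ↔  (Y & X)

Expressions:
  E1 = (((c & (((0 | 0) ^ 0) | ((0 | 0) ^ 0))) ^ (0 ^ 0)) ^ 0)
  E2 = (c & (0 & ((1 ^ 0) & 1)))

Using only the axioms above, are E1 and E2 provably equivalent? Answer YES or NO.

YES

1. [or_idem →] (((0 | 0) ^ 0) | ((0 | 0) ^ 0))  →  ((0 | 0) ^ 0);  E1 = (((c & ((0 | 0) ^ 0)) ^ (0 ^ 0)) ^ 0)
2. [xor_false →] (((c & ((0 | 0) ^ 0)) ^ (0 ^ 0)) ^ 0)  →  ((c & ((0 | 0) ^ 0)) ^ (0 ^ 0))
3. [xor_false →] (0 ^ 0)  →  0;  E1 = ((c & ((0 | 0) ^ 0)) ^ 0)
4. [xor_false →] ((0 | 0) ^ 0)  →  (0 | 0);  E1 = ((c & (0 | 0)) ^ 0)
5. [xor_false →] ((c & (0 | 0)) ^ 0)  →  (c & (0 | 0))
6. [or_idem →] (0 | 0)  →  0;  E1 = (c & 0)
7. [and_true ←] 0  →  (0 & 1);  E1 = (c & (0 & 1))
8. [xor_false ←] 1  →  (1 ^ 0);  E1 = (c & (0 & (1 ^ 0)))
9. [and_true ←] (1 ^ 0)  →  ((1 ^ 0) & 1);  this is E2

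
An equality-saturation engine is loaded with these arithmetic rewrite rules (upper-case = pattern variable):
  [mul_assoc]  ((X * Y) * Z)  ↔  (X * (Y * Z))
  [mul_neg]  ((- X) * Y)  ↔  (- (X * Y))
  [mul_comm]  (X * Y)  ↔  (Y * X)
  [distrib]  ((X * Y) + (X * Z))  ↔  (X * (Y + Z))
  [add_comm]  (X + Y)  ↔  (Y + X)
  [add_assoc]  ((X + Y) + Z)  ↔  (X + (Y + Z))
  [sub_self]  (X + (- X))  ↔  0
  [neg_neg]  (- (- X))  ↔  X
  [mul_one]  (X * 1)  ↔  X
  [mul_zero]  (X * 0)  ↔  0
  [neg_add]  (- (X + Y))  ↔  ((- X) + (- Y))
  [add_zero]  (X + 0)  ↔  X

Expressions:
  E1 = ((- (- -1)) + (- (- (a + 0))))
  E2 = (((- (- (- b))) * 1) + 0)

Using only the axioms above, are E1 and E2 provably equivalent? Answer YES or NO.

NO

Every axiom is a valid identity, so a rewrite proof would force E1 and E2 to agree under every assignment.
At a=0, b=0: E1 = -1 but E2 = 0; they differ, so no derivation exists.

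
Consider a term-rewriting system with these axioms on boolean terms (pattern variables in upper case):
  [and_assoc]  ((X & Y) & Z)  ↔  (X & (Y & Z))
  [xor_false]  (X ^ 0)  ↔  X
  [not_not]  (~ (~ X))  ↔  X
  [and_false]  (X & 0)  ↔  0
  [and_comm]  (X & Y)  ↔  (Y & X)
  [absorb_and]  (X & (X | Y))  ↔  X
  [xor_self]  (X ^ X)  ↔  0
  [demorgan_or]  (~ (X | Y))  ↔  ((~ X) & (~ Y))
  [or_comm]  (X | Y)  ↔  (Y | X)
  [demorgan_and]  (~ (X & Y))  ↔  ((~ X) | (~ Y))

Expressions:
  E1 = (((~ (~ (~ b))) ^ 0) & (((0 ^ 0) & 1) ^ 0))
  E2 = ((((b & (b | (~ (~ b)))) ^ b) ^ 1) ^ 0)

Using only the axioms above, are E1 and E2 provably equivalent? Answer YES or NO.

All listed rules preserve value, hence provable equivalence implies equal values everywhere; look for a separating assignment.
b=0 gives E1 ↦ 0, E2 ↦ 1; values differ ⇒ not provably equivalent.

NO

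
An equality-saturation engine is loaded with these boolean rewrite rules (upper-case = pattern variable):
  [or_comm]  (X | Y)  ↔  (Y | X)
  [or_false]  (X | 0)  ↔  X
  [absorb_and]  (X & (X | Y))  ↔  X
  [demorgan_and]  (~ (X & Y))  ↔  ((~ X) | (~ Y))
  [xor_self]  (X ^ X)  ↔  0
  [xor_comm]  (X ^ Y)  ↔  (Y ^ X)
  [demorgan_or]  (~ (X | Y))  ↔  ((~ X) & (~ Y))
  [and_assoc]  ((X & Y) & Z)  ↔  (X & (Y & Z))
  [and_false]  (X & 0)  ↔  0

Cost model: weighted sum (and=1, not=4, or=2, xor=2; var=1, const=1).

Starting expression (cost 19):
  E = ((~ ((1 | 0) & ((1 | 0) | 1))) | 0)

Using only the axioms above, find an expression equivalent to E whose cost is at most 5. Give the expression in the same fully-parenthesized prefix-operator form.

(1) ((1 | 0) & ((1 | 0) | 1))  =[absorb_and →]=  (1 | 0)    ⊢ ((~ (1 | 0)) | 0)
(2) ((~ (1 | 0)) | 0)  =[or_false →]=  (~ (1 | 0))
(3) (1 | 0)  =[or_false →]=  1    ⊢ cost 5, within 5

(~ 1)   [cost 5]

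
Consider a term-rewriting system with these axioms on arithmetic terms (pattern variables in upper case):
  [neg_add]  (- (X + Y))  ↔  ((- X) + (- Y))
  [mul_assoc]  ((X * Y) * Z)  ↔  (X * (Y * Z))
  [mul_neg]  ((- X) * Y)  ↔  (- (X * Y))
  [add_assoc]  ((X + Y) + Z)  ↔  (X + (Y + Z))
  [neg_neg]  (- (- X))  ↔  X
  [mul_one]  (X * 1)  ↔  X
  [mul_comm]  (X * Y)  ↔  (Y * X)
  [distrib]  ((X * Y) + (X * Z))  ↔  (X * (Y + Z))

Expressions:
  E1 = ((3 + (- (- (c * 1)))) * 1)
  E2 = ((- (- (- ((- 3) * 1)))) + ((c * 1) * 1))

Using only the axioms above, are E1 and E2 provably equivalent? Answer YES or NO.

step 1: mul_one (→) rewrites ((3 + (- (- (c * 1)))) * 1) into (3 + (- (- (c * 1))))
step 2: mul_one (→) rewrites (c * 1) into c, now (3 + (- (- c)))
step 3: neg_neg (→) rewrites (- (- c)) into c, now (3 + c)
step 4: mul_one (←) rewrites c into (c * 1), now (3 + (c * 1))
step 5: neg_neg (←) rewrites 3 into (- (- 3)), now ((- (- 3)) + (c * 1))
step 6: mul_one (←) rewrites c into (c * 1), now ((- (- 3)) + ((c * 1) * 1))
step 7: neg_neg (←) rewrites (- (- 3)) into (- (- (- (- 3)))), now ((- (- (- (- 3)))) + ((c * 1) * 1))
step 8: mul_one (←) rewrites (- 3) into ((- 3) * 1), which is E2

YES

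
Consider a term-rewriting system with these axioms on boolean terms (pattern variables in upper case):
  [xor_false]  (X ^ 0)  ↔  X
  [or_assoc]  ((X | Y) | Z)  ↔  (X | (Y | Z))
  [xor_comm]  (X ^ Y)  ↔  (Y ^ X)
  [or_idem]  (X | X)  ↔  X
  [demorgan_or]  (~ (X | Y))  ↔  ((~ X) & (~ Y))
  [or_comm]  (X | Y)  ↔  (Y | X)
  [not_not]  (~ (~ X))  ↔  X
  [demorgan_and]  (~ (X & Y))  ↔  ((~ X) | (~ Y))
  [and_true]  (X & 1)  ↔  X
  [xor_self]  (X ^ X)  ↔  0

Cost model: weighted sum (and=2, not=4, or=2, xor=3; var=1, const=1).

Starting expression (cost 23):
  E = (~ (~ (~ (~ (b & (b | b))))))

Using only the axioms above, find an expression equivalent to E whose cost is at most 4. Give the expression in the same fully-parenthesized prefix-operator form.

1. [not_not →] (~ (~ (b & (b | b))))  →  (b & (b | b));  E = (~ (~ (b & (b | b))))
2. [not_not →] (~ (~ (b & (b | b))))  →  (b & (b | b))
3. [or_idem →] (b | b)  →  b;  cost 4 ≤ 4, done

(b & b)   [cost 4]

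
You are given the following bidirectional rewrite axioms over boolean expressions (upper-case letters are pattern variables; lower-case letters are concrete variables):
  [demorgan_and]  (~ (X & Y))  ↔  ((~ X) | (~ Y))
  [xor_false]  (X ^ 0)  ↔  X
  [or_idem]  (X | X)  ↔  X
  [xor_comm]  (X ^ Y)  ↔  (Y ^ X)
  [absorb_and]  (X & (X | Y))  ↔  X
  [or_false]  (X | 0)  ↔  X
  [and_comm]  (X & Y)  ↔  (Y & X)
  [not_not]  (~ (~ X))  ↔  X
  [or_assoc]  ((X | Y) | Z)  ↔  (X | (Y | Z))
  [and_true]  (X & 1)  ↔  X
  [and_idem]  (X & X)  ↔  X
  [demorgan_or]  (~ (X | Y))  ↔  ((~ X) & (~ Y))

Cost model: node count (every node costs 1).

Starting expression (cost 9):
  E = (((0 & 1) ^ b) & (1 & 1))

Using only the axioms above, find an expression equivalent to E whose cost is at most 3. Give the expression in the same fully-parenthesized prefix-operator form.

(1) (1 & 1)  =[and_idem →]=  1    ⊢ (((0 & 1) ^ b) & 1)
(2) (((0 & 1) ^ b) & 1)  =[and_true →]=  ((0 & 1) ^ b)
(3) (0 & 1)  =[and_true →]=  0    ⊢ cost 3, within 3

(0 ^ b)   [cost 3]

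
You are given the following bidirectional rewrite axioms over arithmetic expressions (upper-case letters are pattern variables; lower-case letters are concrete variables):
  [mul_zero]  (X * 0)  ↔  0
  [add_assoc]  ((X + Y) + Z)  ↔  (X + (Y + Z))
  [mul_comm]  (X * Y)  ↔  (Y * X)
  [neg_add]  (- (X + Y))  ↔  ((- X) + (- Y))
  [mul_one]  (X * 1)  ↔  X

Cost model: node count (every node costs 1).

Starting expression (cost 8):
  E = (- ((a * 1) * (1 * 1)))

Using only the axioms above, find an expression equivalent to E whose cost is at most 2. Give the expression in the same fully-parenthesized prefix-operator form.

step 1: mul_one (→) rewrites (a * 1) into a, now (- (a * (1 * 1)))
step 2: mul_one (→) rewrites (1 * 1) into 1, now (- (a * 1))
step 3: mul_one (→) rewrites (a * 1) into a, reaching cost 2 (bound 2)

(- a)   [cost 2]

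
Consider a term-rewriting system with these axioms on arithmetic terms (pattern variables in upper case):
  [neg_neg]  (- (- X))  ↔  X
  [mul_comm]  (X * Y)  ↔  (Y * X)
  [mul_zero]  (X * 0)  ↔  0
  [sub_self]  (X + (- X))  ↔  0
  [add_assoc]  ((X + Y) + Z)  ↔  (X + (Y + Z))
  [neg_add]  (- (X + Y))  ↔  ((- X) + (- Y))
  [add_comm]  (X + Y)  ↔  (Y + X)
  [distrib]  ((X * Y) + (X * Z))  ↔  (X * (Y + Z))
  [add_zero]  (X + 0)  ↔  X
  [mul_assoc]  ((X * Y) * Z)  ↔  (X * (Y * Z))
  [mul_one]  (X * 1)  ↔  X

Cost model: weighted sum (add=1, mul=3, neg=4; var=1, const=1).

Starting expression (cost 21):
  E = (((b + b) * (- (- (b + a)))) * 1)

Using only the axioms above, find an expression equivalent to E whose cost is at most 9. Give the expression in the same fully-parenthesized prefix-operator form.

1. [neg_neg →] (- (- (b + a)))  →  (b + a);  E = (((b + b) * (b + a)) * 1)
2. [mul_one →] (((b + b) * (b + a)) * 1)  →  ((b + b) * (b + a));  cost 9 ≤ 9, done

((b + b) * (b + a))   [cost 9]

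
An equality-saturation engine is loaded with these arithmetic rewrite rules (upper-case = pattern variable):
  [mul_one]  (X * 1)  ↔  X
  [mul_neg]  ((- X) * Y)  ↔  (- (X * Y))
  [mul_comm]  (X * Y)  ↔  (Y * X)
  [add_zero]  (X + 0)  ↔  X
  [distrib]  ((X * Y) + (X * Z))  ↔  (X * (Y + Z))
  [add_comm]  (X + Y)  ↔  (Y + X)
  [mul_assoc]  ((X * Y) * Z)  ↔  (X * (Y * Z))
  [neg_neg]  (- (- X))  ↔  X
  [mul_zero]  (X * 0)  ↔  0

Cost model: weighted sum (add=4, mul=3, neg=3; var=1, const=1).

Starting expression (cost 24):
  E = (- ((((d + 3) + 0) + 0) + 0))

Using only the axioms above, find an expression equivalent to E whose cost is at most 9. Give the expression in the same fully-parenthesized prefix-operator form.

(- (d + 3))   [cost 9]

step 1: add_zero (→) rewrites ((((d + 3) + 0) + 0) + 0) into (((d + 3) + 0) + 0), now (- (((d + 3) + 0) + 0))
step 2: add_zero (→) rewrites (((d + 3) + 0) + 0) into ((d + 3) + 0), now (- ((d + 3) + 0))
step 3: add_zero (→) rewrites ((d + 3) + 0) into (d + 3), reaching cost 9 (bound 9)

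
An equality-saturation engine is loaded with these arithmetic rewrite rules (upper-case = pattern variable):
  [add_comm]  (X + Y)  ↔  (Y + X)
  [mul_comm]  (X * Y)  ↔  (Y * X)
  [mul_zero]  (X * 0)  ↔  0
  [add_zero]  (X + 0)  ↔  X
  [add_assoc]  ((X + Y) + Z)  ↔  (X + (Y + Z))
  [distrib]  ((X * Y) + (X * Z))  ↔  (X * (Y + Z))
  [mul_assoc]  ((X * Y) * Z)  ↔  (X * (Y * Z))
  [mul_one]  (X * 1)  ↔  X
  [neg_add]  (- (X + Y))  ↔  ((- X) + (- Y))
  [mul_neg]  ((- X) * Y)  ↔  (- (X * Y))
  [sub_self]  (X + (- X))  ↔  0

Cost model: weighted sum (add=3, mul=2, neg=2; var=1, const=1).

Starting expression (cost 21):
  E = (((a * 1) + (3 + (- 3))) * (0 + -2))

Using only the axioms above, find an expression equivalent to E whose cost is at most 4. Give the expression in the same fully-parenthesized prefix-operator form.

(1) (3 + (- 3))  =[sub_self →]=  0    ⊢ (((a * 1) + 0) * (0 + -2))
(2) (a * 1)  =[mul_one →]=  a    ⊢ ((a + 0) * (0 + -2))
(3) (a + 0)  =[add_zero →]=  a    ⊢ (a * (0 + -2))
(4) (0 + -2)  =[add_comm →]=  (-2 + 0)    ⊢ (a * (-2 + 0))
(5) (-2 + 0)  =[add_zero →]=  -2    ⊢ cost 4, within 4

(a * -2)   [cost 4]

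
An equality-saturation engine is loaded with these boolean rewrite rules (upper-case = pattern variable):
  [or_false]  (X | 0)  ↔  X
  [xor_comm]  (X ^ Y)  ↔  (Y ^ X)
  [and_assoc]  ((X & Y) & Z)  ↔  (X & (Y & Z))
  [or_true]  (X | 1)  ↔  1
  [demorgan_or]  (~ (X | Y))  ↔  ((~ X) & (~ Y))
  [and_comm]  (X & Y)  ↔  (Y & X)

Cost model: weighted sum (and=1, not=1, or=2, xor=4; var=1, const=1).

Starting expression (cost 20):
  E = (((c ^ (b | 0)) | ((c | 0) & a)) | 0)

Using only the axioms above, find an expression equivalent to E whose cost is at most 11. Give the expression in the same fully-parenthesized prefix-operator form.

((c ^ b) | (c & a))   [cost 11]

1. [or_false →] (c | 0)  →  c;  E = (((c ^ (b | 0)) | (c & a)) | 0)
2. [or_false →] (((c ^ (b | 0)) | (c & a)) | 0)  →  ((c ^ (b | 0)) | (c & a))
3. [or_false →] (b | 0)  →  b;  cost 11 ≤ 11, done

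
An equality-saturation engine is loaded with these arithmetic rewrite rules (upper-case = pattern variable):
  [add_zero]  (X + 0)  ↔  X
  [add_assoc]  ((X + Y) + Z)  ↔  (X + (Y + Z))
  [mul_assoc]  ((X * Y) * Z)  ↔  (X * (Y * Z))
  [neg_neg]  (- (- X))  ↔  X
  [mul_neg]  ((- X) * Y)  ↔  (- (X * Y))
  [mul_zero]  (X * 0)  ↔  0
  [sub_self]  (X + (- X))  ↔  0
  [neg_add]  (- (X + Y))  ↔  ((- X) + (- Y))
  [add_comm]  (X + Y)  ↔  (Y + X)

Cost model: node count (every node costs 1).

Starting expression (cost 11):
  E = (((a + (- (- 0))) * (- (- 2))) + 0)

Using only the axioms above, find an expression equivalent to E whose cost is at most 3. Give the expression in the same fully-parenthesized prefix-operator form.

(a * 2)   [cost 3]

step 1: neg_neg (→) rewrites (- (- 0)) into 0, now (((a + 0) * (- (- 2))) + 0)
step 2: neg_neg (→) rewrites (- (- 2)) into 2, now (((a + 0) * 2) + 0)
step 3: add_zero (→) rewrites (a + 0) into a, now ((a * 2) + 0)
step 4: add_zero (→) rewrites ((a * 2) + 0) into (a * 2), reaching cost 3 (bound 3)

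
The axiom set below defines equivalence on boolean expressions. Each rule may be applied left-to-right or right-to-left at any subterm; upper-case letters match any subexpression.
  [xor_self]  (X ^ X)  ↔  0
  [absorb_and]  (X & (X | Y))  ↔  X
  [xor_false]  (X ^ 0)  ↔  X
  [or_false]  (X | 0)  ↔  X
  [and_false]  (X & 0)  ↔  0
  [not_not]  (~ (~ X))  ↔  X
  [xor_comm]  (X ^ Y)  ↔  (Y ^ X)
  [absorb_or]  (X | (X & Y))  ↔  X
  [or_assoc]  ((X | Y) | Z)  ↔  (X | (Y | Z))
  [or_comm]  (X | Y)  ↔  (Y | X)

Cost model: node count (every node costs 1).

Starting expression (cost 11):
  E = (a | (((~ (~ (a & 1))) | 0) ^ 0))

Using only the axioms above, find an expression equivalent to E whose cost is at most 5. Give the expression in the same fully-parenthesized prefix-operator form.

(a | (a & 1))   [cost 5]

step 1: xor_false (→) rewrites (((~ (~ (a & 1))) | 0) ^ 0) into ((~ (~ (a & 1))) | 0), now (a | ((~ (~ (a & 1))) | 0))
step 2: not_not (→) rewrites (~ (~ (a & 1))) into (a & 1), now (a | ((a & 1) | 0))
step 3: or_false (→) rewrites ((a & 1) | 0) into (a & 1), reaching cost 5 (bound 5)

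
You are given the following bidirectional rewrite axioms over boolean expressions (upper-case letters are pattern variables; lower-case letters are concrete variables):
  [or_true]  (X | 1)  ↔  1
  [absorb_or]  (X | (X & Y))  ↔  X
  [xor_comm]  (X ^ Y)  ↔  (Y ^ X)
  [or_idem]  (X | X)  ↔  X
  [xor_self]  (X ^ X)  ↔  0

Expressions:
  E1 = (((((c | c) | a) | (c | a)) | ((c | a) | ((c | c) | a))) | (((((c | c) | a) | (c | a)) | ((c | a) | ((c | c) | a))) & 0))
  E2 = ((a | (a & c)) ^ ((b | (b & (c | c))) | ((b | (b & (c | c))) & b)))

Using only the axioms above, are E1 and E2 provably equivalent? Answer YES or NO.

The axioms are sound identities: if E1 ↔* E2 then E1 and E2 evaluate identically under any assignment.
Under a=0, b=0, c=1: E1 evaluates to 1, E2 to 0. Distinct ⇒ no rewrite sequence connects them.

NO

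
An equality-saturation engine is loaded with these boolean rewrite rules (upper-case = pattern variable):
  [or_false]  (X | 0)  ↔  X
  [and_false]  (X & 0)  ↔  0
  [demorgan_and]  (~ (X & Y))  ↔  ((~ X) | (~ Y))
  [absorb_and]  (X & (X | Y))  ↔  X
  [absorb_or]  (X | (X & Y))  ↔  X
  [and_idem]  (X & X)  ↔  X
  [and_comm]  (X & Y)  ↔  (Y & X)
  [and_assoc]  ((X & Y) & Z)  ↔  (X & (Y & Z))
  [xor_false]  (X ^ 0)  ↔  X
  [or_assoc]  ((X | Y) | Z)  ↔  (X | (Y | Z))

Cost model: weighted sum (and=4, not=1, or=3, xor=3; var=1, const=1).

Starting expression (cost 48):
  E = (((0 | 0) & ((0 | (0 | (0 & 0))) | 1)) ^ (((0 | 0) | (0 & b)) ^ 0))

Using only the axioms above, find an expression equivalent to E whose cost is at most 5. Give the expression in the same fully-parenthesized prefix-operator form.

step 1: absorb_or (→) rewrites (0 | (0 & 0)) into 0, now (((0 | 0) & ((0 | 0) | 1)) ^ (((0 | 0) | (0 & b)) ^ 0))
step 2: absorb_and (→) rewrites ((0 | 0) & ((0 | 0) | 1)) into (0 | 0), now ((0 | 0) ^ (((0 | 0) | (0 & b)) ^ 0))
step 3: or_false (→) rewrites (0 | 0) into 0, now ((0 | 0) ^ ((0 | (0 & b)) ^ 0))
step 4: xor_false (→) rewrites ((0 | (0 & b)) ^ 0) into (0 | (0 & b)), now ((0 | 0) ^ (0 | (0 & b)))
step 5: absorb_or (→) rewrites (0 | (0 & b)) into 0, now ((0 | 0) ^ 0)
step 6: xor_false (→) rewrites ((0 | 0) ^ 0) into (0 | 0), reaching cost 5 (bound 5)

(0 | 0)   [cost 5]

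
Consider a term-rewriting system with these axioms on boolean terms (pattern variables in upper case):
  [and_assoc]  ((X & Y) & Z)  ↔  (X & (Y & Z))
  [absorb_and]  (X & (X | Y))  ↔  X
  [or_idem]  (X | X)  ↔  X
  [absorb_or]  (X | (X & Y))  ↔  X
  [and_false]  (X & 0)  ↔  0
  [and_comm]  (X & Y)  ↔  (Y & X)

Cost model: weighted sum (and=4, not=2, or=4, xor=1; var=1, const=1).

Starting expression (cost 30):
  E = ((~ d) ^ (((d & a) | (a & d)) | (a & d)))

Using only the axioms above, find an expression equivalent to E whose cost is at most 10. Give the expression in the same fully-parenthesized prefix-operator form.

step 1: and_comm (→) rewrites (d & a) into (a & d), now ((~ d) ^ (((a & d) | (a & d)) | (a & d)))
step 2: or_idem (→) rewrites ((a & d) | (a & d)) into (a & d), now ((~ d) ^ ((a & d) | (a & d)))
step 3: or_idem (→) rewrites ((a & d) | (a & d)) into (a & d), reaching cost 10 (bound 10)

((~ d) ^ (a & d))   [cost 10]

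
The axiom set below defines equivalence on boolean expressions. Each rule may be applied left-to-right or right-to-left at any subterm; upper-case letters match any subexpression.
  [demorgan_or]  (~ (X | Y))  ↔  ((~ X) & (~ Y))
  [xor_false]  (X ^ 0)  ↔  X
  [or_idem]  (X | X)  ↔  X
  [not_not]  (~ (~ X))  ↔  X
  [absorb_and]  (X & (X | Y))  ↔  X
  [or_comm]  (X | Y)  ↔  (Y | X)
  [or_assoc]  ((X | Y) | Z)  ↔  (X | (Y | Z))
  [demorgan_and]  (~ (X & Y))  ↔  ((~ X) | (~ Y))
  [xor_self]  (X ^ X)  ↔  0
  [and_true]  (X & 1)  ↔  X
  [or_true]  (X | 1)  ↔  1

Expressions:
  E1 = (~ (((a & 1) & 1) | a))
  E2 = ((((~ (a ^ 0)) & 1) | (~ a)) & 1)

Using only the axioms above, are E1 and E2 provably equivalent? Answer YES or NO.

(1) ((a & 1) & 1)  =[and_true →]=  (a & 1)    ⊢ (~ ((a & 1) | a))
(2) (a & 1)  =[and_true →]=  a    ⊢ (~ (a | a))
(3) (a | a)  =[or_idem →]=  a    ⊢ (~ a)
(4) (~ a)  =[or_idem ←]=  ((~ a) | (~ a))
(5) ((~ a) | (~ a))  =[and_true ←]=  (((~ a) | (~ a)) & 1)
(6) a  =[xor_false ←]=  (a ^ 0)    ⊢ (((~ (a ^ 0)) | (~ a)) & 1)
(7) (~ (a ^ 0))  =[and_true ←]=  ((~ (a ^ 0)) & 1)    ⊢ E2

YES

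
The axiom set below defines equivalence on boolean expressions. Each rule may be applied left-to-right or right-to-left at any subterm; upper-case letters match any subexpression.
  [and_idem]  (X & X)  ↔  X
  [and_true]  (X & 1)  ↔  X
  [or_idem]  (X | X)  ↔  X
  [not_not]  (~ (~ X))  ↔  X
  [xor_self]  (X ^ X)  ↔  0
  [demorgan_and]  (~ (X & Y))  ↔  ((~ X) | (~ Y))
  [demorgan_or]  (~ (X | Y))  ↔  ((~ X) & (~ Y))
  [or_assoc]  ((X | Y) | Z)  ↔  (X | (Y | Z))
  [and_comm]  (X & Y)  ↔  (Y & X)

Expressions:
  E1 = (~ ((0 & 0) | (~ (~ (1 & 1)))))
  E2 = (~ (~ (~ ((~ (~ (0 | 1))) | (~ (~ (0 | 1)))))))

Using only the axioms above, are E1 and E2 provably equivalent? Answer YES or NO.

(1) (0 & 0)  =[and_idem →]=  0    ⊢ (~ (0 | (~ (~ (1 & 1)))))
(2) (1 & 1)  =[and_true →]=  1    ⊢ (~ (0 | (~ (~ 1))))
(3) (~ (~ 1))  =[not_not →]=  1    ⊢ (~ (0 | 1))
(4) (0 | 1)  =[not_not ←]=  (~ (~ (0 | 1)))    ⊢ (~ (~ (~ (0 | 1))))
(5) (~ (0 | 1))  =[not_not ←]=  (~ (~ (~ (0 | 1))))    ⊢ (~ (~ (~ (~ (~ (0 | 1))))))
(6) (~ (~ (0 | 1)))  =[or_idem ←]=  ((~ (~ (0 | 1))) | (~ (~ (0 | 1))))    ⊢ E2

YES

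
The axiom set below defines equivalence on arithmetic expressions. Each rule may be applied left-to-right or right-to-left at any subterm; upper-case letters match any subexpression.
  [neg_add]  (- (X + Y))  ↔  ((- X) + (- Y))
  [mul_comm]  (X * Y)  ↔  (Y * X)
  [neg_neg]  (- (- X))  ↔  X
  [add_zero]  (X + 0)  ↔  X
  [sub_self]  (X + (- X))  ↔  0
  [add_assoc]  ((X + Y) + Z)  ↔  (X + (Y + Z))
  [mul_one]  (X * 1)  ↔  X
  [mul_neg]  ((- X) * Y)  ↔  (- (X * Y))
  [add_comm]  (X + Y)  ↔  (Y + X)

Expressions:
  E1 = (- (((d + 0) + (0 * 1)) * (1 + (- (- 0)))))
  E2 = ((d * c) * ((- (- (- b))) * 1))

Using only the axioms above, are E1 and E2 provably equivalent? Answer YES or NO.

NO

The axioms are sound identities: if E1 ↔* E2 then E1 and E2 evaluate identically under any assignment.
Under b=0, c=0, d=1: E1 evaluates to -1, E2 to 0. Distinct ⇒ no rewrite sequence connects them.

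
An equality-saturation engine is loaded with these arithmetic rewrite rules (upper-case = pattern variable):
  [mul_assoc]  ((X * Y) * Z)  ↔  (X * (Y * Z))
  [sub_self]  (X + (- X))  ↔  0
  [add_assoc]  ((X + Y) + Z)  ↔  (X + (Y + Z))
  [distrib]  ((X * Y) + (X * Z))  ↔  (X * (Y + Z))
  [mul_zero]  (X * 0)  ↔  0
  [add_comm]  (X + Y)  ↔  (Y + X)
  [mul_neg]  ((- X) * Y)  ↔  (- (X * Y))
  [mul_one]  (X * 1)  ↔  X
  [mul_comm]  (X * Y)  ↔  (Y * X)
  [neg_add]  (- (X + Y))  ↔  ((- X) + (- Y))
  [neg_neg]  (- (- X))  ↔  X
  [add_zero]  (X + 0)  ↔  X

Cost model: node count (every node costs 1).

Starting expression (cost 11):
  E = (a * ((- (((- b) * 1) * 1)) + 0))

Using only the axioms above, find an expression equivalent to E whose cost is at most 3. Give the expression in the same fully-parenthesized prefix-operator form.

(b * a)   [cost 3]

1. [add_zero →] ((- (((- b) * 1) * 1)) + 0)  →  (- (((- b) * 1) * 1));  E = (a * (- (((- b) * 1) * 1)))
2. [mul_one →] ((- b) * 1)  →  (- b);  E = (a * (- ((- b) * 1)))
3. [mul_one →] ((- b) * 1)  →  (- b);  E = (a * (- (- b)))
4. [mul_comm →] (a * (- (- b)))  →  ((- (- b)) * a)
5. [neg_neg →] (- (- b))  →  b;  cost 3 ≤ 3, done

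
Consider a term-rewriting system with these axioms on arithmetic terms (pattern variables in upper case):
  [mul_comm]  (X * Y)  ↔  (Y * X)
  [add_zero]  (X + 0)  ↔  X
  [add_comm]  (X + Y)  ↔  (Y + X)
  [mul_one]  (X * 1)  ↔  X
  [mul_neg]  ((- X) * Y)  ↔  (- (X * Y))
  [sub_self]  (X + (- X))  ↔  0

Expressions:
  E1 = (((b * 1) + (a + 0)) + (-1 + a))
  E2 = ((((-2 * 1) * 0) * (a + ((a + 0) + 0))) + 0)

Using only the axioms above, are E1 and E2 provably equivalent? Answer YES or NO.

The axioms are sound identities: if E1 ↔* E2 then E1 and E2 evaluate identically under any assignment.
Under a=0, b=0: E1 evaluates to -1, E2 to 0. Distinct ⇒ no rewrite sequence connects them.

NO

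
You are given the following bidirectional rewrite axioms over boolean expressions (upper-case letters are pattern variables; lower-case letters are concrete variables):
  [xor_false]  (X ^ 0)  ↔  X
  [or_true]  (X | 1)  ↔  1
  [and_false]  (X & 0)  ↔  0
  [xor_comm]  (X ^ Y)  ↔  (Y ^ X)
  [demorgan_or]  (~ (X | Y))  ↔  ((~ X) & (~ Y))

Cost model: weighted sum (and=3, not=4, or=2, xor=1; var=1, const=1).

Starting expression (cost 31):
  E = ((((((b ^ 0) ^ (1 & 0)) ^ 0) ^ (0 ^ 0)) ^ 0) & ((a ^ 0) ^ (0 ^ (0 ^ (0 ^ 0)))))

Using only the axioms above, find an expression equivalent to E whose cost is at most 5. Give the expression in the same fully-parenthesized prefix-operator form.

(b & a)   [cost 5]

(1) (((b ^ 0) ^ (1 & 0)) ^ 0)  =[xor_false →]=  ((b ^ 0) ^ (1 & 0))    ⊢ (((((b ^ 0) ^ (1 & 0)) ^ (0 ^ 0)) ^ 0) & ((a ^ 0) ^ (0 ^ (0 ^ (0 ^ 0)))))
(2) (a ^ 0)  =[xor_false →]=  a    ⊢ (((((b ^ 0) ^ (1 & 0)) ^ (0 ^ 0)) ^ 0) & (a ^ (0 ^ (0 ^ (0 ^ 0)))))
(3) (1 & 0)  =[and_false →]=  0    ⊢ (((((b ^ 0) ^ 0) ^ (0 ^ 0)) ^ 0) & (a ^ (0 ^ (0 ^ (0 ^ 0)))))
(4) (0 ^ 0)  =[xor_false →]=  0    ⊢ (((((b ^ 0) ^ 0) ^ 0) ^ 0) & (a ^ (0 ^ (0 ^ (0 ^ 0)))))
(5) (0 ^ 0)  =[xor_false →]=  0    ⊢ (((((b ^ 0) ^ 0) ^ 0) ^ 0) & (a ^ (0 ^ (0 ^ 0))))
(6) (0 ^ 0)  =[xor_false →]=  0    ⊢ (((((b ^ 0) ^ 0) ^ 0) ^ 0) & (a ^ (0 ^ 0)))
(7) (b ^ 0)  =[xor_false →]=  b    ⊢ ((((b ^ 0) ^ 0) ^ 0) & (a ^ (0 ^ 0)))
(8) (b ^ 0)  =[xor_false →]=  b    ⊢ (((b ^ 0) ^ 0) & (a ^ (0 ^ 0)))
(9) (0 ^ 0)  =[xor_false →]=  0    ⊢ (((b ^ 0) ^ 0) & (a ^ 0))
(10) (b ^ 0)  =[xor_false →]=  b    ⊢ ((b ^ 0) & (a ^ 0))
(11) (b ^ 0)  =[xor_false →]=  b    ⊢ (b & (a ^ 0))
(12) (a ^ 0)  =[xor_false →]=  a    ⊢ cost 5, within 5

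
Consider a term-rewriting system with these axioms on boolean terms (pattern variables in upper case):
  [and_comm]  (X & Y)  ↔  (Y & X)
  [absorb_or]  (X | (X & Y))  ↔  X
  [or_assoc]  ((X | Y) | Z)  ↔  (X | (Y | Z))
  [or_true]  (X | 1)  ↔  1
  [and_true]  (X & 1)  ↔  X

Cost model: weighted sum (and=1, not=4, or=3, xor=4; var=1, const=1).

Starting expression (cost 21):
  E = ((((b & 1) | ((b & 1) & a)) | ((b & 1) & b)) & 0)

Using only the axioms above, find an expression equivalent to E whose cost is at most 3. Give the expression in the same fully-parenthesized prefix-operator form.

(b & 0)   [cost 3]

1. [absorb_or →] ((b & 1) | ((b & 1) & a))  →  (b & 1);  E = (((b & 1) | ((b & 1) & b)) & 0)
2. [absorb_or →] ((b & 1) | ((b & 1) & b))  →  (b & 1);  E = ((b & 1) & 0)
3. [and_true →] (b & 1)  →  b;  cost 3 ≤ 3, done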